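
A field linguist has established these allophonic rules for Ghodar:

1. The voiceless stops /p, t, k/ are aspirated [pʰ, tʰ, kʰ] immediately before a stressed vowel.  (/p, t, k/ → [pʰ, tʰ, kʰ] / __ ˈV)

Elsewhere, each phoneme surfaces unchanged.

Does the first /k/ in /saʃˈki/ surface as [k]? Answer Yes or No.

/k/ (between /ʃ/ and /i/): immediately before a stressed vowel, so rule 1 applies → [kʰ].
The actual realization is [kʰ], not [k].

No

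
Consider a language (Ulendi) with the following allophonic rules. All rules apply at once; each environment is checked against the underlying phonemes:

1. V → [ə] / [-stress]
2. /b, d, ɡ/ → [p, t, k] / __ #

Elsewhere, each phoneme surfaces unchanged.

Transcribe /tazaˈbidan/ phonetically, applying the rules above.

[təzəˈbidən]

/t/ — not in any rule's target class → [t].
/a/ — between /t/ and /z/, in an unstressed syllable — surfaces as [ə] (rule 1).
/z/ (between /a/ and /a/): no rule targets it → [z].
/a/ (between /z/ and /b/) occurs in an unstressed syllable → [ə] by rule 1.
/b/ (between /a/ and /i/): rule 2 targets it, but not word-finally → unchanged [b].
/i/ — between /b/ and /d/; rule 1 does not apply here → [i].
/d/ (between /i/ and /a/): rule 2 targets it, but not word-finally → unchanged [d].
/a/ (between /d/ and /n/) occurs in an unstressed syllable → [ə] by rule 1.
/n/ (word-final): no rule targets it → [n].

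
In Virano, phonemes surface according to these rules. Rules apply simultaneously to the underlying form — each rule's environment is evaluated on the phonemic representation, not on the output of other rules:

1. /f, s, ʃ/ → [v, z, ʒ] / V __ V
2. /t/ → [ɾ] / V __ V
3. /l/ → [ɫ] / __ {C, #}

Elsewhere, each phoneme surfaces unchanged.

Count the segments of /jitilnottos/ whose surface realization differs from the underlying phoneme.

Segments that undergo a rule: /t/ → [ɾ] (rule 2); /l/ → [ɫ] (rule 3).
All other segments surface unchanged.

2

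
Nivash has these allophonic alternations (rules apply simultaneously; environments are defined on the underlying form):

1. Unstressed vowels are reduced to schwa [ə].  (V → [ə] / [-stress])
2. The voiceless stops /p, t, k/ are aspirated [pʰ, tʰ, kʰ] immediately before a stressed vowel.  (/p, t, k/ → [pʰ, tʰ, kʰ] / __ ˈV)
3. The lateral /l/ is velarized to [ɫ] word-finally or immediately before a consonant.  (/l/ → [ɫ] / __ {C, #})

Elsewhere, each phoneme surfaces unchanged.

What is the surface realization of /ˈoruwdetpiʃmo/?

[ˈorəwdətpəʃmə]

/o/ (word-initial): rule 1 targets it, but not in an unstressed syllable → unchanged [o].
/r/ stays [r].
Rule 1 applies to /u/ (between /r/ and /w/: in an unstressed syllable) → [ə].
/w/ (between /u/ and /d/): no rule targets it → [w].
/d/ (between /w/ and /e/) is unaffected → [d].
/e/ meets the environment for rule 1 (in an unstressed syllable) → [ə].
/t/ (between /e/ and /p/): rule 2 targets it, but not immediately before a stressed vowel → unchanged [t].
/p/ (between /t/ and /i/): rule 2 targets it, but not immediately before a stressed vowel → unchanged [p].
/i/ (between /p/ and /ʃ/): in an unstressed syllable, so rule 1 applies → [ə].
/ʃ/ (between /i/ and /m/): no rule targets it → [ʃ].
/m/ — not in any rule's target class → [m].
/o/ — word-final, in an unstressed syllable — surfaces as [ə] (rule 1).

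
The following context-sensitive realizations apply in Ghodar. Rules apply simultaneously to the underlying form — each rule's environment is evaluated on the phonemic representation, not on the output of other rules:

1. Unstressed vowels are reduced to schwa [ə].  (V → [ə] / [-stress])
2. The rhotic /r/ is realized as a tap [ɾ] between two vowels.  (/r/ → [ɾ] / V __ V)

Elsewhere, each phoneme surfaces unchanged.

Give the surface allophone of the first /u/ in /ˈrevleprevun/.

[ə]

/u/ (between /v/ and /n/): in an unstressed syllable, so rule 1 applies → [ə].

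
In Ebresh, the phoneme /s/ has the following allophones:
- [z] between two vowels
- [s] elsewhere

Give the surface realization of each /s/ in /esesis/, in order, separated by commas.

Occurrence 1 (position 2): between two vowels → [z].
Occurrence 2 (position 4): between two vowels → [z].
Occurrence 3 (position 6): no conditioning environment matches → elsewhere allophone [s].

[z], [z], [s]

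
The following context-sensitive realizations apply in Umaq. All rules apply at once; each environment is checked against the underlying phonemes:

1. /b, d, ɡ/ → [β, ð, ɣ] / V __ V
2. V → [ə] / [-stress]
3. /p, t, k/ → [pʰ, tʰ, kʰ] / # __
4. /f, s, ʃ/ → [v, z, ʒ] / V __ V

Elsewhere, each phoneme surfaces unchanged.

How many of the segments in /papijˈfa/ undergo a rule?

3

Segments that undergo a rule: /p/ → [pʰ] (rule 3); /a/ → [ə] (rule 2); /i/ → [ə] (rule 2).
All other segments surface unchanged.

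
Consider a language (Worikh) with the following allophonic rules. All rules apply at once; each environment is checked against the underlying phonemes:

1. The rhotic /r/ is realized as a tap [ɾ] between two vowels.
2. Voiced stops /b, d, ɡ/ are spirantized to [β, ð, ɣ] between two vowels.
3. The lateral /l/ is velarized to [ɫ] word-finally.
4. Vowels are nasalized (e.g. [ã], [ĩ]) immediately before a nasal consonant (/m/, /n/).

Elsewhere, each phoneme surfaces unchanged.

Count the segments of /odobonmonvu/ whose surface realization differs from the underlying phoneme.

4

Segments that undergo a rule: /d/ → [ð] (rule 2); /b/ → [β] (rule 2); /o/ → [õ] (rule 4); /o/ → [õ] (rule 4).
All other segments surface unchanged.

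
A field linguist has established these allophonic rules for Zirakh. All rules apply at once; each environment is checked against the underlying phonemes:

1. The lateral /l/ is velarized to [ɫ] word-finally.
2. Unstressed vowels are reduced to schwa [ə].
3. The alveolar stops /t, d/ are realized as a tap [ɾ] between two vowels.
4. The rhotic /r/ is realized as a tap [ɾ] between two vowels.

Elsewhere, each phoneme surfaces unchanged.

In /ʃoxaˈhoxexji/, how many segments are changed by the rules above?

Segments that undergo a rule: /o/ → [ə] (rule 2); /a/ → [ə] (rule 2); /e/ → [ə] (rule 2); /i/ → [ə] (rule 2).
All other segments surface unchanged.

4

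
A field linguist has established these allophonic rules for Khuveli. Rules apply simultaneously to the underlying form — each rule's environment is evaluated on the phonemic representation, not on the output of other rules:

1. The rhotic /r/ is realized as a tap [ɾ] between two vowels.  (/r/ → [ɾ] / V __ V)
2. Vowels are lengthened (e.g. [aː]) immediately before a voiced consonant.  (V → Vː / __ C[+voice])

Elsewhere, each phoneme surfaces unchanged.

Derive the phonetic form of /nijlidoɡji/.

[niːjliːdoːɡji]

/i/ (between /n/ and /j/): before a voiced consonant, so rule 2 applies → [iː].
/i/ — between /l/ and /d/, before a voiced consonant — surfaces as [iː] (rule 2).
/o/ meets the environment for rule 2 (before a voiced consonant) → [oː].
/i/ — word-final; rule 2 does not apply here → [i].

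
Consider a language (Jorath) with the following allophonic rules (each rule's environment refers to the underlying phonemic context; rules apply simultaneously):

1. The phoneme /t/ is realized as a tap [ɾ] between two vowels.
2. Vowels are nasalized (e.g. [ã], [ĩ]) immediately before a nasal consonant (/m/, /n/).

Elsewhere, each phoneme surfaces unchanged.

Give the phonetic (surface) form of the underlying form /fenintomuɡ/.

[fẽnĩntõmuɡ]

/f/ stays [f].
/e/ (between /f/ and /n/) occurs before a nasal consonant → [ẽ] by rule 2.
/n/ (between /e/ and /i/): no rule targets it → [n].
/i/ — between /n/ and /n/, before a nasal consonant — surfaces as [ĩ] (rule 2).
/n/ — not in any rule's target class → [n].
/t/ (between /n/ and /o/) is in the target of rule 1 but the environment (between two vowels) is not met → [t].
/o/ meets the environment for rule 2 (before a nasal consonant) → [õ].
/m/ stays [m].
/u/ — between /m/ and /ɡ/; rule 2 does not apply here → [u].
/ɡ/ (word-final): no rule targets it → [ɡ].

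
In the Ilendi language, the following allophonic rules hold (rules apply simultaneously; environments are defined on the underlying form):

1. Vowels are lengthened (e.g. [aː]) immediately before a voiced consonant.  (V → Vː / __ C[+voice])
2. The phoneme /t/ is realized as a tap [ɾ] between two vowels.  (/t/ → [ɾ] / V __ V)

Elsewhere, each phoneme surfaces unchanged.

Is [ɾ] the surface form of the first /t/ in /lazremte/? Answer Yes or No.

/t/ (between /m/ and /e/) fails the environment for rule 2, so it stays [t].
The actual realization is [t], not [ɾ].

No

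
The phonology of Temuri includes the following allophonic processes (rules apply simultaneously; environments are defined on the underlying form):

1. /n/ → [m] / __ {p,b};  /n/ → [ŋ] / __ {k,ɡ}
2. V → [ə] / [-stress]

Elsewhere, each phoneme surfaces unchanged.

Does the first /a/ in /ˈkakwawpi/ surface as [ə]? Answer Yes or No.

/a/ (between /k/ and /k/): rule 2 targets it, but not in an unstressed syllable → unchanged [a].
The actual realization is [a], not [ə].

No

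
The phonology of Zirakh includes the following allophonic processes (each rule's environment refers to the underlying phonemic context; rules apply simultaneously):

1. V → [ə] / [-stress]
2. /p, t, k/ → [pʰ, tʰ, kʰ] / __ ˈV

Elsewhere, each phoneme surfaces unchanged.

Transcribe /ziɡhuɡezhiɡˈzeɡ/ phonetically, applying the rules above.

[zəɡhəɡəzhəɡˈzeɡ]

/i/ — between /z/ and /ɡ/, in an unstressed syllable — surfaces as [ə] (rule 1).
/u/ — between /h/ and /ɡ/, in an unstressed syllable — surfaces as [ə] (rule 1).
/e/ — between /ɡ/ and /z/, in an unstressed syllable — surfaces as [ə] (rule 1).
/i/ meets the environment for rule 1 (in an unstressed syllable) → [ə].
/e/ (between /z/ and /ɡ/) fails the environment for rule 1, so it stays [e].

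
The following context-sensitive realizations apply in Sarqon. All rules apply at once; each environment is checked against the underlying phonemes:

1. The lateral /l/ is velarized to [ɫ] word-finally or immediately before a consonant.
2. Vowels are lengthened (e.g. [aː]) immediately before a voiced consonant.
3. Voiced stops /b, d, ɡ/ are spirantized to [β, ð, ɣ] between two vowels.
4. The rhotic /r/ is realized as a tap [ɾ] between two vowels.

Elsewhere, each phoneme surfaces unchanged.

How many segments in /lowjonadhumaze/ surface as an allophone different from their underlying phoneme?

Segments that undergo a rule: /o/ → [oː] (rule 2); /o/ → [oː] (rule 2); /a/ → [aː] (rule 2); /u/ → [uː] (rule 2); /a/ → [aː] (rule 2).
All other segments surface unchanged.

5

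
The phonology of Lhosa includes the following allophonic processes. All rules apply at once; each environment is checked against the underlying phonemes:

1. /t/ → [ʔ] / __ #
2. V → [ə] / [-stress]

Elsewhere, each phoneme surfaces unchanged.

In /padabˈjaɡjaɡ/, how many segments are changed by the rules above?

3

Segments that undergo a rule: /a/ → [ə] (rule 2); /a/ → [ə] (rule 2); /a/ → [ə] (rule 2).
All other segments surface unchanged.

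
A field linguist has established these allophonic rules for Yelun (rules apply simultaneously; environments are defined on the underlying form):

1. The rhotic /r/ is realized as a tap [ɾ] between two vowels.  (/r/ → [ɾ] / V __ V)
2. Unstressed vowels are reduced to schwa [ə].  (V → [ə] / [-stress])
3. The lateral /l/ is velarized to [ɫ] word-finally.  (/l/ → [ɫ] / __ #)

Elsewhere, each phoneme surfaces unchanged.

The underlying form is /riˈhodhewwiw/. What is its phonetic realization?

/r/ — word-initial; rule 1 does not apply here → [r].
/i/ (between /r/ and /h/): in an unstressed syllable, so rule 2 applies → [ə].
/h/ (between /i/ and /o/) is unaffected → [h].
/o/ (between /h/ and /d/) fails the environment for rule 2, so it stays [o].
/d/ stays [d].
/h/ stays [h].
/e/ meets the environment for rule 2 (in an unstressed syllable) → [ə].
/w/ — not in any rule's target class → [w].
/w/ — not in any rule's target class → [w].
/i/ — between /w/ and /w/, in an unstressed syllable — surfaces as [ə] (rule 2).
/w/ (word-final) is unaffected → [w].

[rəˈhodhəwwəw]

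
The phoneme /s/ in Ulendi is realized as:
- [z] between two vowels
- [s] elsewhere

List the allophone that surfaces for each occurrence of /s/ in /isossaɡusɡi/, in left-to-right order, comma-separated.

[z], [s], [s], [s]

Occurrence 1 (position 2): between two vowels → [z].
Occurrence 2 (position 4): no conditioning environment matches → elsewhere allophone [s].
Occurrence 3 (position 5): no conditioning environment matches → elsewhere allophone [s].
Occurrence 4 (position 9): no conditioning environment matches → elsewhere allophone [s].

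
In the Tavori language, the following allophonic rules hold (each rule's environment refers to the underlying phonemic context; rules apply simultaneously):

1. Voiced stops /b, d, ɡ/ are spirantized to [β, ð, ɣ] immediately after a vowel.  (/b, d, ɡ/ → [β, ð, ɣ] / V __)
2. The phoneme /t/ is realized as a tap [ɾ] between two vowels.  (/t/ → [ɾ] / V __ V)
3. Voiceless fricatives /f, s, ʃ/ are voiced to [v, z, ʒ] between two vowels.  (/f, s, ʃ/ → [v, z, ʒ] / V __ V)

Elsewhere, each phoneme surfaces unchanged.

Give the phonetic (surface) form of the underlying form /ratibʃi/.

[raɾiβʃi]

/r/ (word-initial) is unaffected → [r].
/a/ (between /r/ and /t/): no rule targets it → [a].
Rule 2 applies to /t/ (between /a/ and /i/: between two vowels) → [ɾ].
/i/ (between /t/ and /b/): no rule targets it → [i].
/b/ (between /i/ and /ʃ/) occurs immediately after a vowel → [β] by rule 1.
/ʃ/ (between /b/ and /i/) fails the environment for rule 3, so it stays [ʃ].
/i/ (word-final) is unaffected → [i].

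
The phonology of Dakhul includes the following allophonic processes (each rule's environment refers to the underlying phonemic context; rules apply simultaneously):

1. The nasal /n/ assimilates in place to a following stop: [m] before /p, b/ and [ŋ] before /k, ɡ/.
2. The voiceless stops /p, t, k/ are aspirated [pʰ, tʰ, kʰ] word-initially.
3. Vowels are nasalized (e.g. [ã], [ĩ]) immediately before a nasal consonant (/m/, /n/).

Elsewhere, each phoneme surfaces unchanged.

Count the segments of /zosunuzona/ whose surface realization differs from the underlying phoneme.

2

Segments that undergo a rule: /u/ → [ũ] (rule 3); /o/ → [õ] (rule 3).
All other segments surface unchanged.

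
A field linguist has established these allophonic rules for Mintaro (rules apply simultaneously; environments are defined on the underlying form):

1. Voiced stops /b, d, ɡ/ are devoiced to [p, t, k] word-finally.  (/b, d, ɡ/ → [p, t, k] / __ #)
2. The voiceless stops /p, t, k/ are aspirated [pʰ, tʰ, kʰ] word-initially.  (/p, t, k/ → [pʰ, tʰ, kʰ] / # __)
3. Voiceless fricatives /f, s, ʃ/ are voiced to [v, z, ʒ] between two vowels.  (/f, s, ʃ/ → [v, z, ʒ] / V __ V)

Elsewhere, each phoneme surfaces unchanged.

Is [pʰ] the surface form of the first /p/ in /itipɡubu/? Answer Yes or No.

No

/p/ (between /i/ and /ɡ/) is in the target of rule 2 but the environment (word-initially) is not met → [p].
The actual realization is [p], not [pʰ].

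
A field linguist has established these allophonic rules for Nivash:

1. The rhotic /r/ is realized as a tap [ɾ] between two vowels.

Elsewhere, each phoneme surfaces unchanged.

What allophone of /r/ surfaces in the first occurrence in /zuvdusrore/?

/r/ (between /s/ and /o/): rule 1 targets it, but not between two vowels → unchanged [r].

[r]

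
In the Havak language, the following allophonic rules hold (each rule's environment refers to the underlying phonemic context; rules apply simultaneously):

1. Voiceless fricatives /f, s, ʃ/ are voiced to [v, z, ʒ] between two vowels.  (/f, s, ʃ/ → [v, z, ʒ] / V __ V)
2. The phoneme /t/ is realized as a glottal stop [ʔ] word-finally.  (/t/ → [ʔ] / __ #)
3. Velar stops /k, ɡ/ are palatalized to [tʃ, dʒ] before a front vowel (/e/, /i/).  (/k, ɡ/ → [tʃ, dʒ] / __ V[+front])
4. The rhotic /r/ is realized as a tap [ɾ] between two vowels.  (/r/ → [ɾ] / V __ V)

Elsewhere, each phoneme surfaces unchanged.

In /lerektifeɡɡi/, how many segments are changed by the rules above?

3

Segments that undergo a rule: /r/ → [ɾ] (rule 4); /f/ → [v] (rule 1); /ɡ/ → [dʒ] (rule 3).
All other segments surface unchanged.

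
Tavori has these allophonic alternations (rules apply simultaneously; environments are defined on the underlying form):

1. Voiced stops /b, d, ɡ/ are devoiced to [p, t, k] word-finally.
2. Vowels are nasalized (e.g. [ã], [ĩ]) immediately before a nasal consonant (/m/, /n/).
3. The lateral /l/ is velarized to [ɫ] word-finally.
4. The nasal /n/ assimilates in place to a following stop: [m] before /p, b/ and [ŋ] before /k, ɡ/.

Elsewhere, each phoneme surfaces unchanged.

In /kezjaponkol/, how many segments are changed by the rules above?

Segments that undergo a rule: /o/ → [õ] (rule 2); /n/ → [ŋ] (rule 4); /l/ → [ɫ] (rule 3).
All other segments surface unchanged.

3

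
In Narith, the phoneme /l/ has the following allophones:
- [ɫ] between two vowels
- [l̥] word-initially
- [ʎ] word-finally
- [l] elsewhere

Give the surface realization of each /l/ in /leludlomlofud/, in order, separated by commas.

Occurrence 1 (position 1): word-initially → [l̥].
Occurrence 2 (position 3): between two vowels → [ɫ].
Occurrence 3 (position 6): no conditioning environment matches → elsewhere allophone [l].
Occurrence 4 (position 9): no conditioning environment matches → elsewhere allophone [l].

[l̥], [ɫ], [l], [l]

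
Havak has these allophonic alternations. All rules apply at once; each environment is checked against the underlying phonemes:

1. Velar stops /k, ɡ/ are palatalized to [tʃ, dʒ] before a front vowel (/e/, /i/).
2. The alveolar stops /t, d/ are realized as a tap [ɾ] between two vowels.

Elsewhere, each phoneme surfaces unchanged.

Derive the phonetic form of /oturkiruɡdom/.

[oɾurtʃiruɡdom]

Rule 2 applies to /t/ (between /o/ and /u/: between two vowels) → [ɾ].
Rule 1 applies to /k/ (between /r/ and /i/: before a front vowel) → [tʃ].
/ɡ/ (between /u/ and /d/): rule 1 targets it, but not before a front vowel → unchanged [ɡ].
/d/ (between /ɡ/ and /o/) is in the target of rule 2 but the environment (between two vowels) is not met → [d].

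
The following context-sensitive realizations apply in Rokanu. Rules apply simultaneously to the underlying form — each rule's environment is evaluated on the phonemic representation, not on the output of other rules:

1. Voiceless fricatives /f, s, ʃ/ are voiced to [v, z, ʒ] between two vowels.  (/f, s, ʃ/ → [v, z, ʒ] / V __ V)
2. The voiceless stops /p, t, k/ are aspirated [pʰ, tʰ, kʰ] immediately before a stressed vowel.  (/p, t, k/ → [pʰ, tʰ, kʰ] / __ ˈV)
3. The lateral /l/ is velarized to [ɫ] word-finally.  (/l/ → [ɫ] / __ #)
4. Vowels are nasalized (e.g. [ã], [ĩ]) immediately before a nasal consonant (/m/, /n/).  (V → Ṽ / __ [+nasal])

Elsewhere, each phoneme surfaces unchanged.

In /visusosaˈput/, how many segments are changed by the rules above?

4

Segments that undergo a rule: /s/ → [z] (rule 1); /s/ → [z] (rule 1); /s/ → [z] (rule 1); /p/ → [pʰ] (rule 2).
All other segments surface unchanged.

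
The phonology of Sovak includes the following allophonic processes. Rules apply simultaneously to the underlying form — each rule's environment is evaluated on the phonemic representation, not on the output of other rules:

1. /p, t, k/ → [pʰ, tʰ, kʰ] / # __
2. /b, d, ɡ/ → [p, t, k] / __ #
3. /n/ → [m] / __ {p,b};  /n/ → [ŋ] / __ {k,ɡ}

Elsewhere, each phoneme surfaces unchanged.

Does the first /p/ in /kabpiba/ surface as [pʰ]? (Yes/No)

No

/p/ (between /b/ and /i/) is in the target of rule 1 but the environment (word-initially) is not met → [p].
The actual realization is [p], not [pʰ].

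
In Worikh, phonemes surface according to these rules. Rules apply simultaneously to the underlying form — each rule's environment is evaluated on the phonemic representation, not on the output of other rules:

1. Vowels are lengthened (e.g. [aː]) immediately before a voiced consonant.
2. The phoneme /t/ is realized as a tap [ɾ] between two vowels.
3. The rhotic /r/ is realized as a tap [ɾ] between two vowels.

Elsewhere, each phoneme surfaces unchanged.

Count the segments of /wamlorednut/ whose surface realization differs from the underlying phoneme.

4

Segments that undergo a rule: /a/ → [aː] (rule 1); /o/ → [oː] (rule 1); /r/ → [ɾ] (rule 3); /e/ → [eː] (rule 1).
All other segments surface unchanged.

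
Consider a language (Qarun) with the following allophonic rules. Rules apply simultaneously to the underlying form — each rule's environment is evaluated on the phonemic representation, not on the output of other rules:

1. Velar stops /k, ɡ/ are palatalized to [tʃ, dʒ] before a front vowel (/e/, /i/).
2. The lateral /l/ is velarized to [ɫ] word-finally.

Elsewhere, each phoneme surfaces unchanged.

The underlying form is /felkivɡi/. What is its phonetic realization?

/f/ (word-initial) is unaffected → [f].
/e/ (between /f/ and /l/): no rule targets it → [e].
/l/ (between /e/ and /k/): rule 2 targets it, but not word-finally → unchanged [l].
/k/ — between /l/ and /i/, before a front vowel — surfaces as [tʃ] (rule 1).
/i/ stays [i].
/v/ — not in any rule's target class → [v].
/ɡ/ (between /v/ and /i/) occurs before a front vowel → [dʒ] by rule 1.
/i/ — not in any rule's target class → [i].

[feltʃivdʒi]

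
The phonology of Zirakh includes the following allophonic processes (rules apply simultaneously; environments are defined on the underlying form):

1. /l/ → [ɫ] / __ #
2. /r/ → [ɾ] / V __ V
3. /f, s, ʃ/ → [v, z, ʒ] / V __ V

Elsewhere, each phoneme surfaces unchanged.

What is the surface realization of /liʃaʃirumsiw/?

[liʒaʒiɾumsiw]

/l/ (word-initial) is in the target of rule 1 but the environment (word-finally) is not met → [l].
/i/ (between /l/ and /ʃ/): no rule targets it → [i].
Rule 3 applies to /ʃ/ (between /i/ and /a/: between two vowels) → [ʒ].
/a/ — not in any rule's target class → [a].
Rule 3 applies to /ʃ/ (between /a/ and /i/: between two vowels) → [ʒ].
/i/ stays [i].
/r/ meets the environment for rule 2 (between two vowels) → [ɾ].
/u/ — not in any rule's target class → [u].
/m/ (between /u/ and /s/): no rule targets it → [m].
/s/ (between /m/ and /i/) is in the target of rule 3 but the environment (between two vowels) is not met → [s].
/i/ — not in any rule's target class → [i].
/w/ (word-final): no rule targets it → [w].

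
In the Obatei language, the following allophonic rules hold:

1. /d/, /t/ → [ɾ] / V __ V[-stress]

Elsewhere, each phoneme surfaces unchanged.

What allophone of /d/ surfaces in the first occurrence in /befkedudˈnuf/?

/d/ meets the environment for rule 1 (between a vowel and a following unstressed vowel) → [ɾ].

[ɾ]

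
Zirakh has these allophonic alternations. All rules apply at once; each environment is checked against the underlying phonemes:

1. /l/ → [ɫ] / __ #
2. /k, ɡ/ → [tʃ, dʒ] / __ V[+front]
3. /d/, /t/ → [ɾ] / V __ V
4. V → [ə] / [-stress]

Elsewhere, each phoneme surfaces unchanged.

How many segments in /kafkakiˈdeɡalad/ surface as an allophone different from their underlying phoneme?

Segments that undergo a rule: /a/ → [ə] (rule 4); /a/ → [ə] (rule 4); /k/ → [tʃ] (rule 2); /i/ → [ə] (rule 4); /d/ → [ɾ] (rule 3); /a/ → [ə] (rule 4); /a/ → [ə] (rule 4).
All other segments surface unchanged.

7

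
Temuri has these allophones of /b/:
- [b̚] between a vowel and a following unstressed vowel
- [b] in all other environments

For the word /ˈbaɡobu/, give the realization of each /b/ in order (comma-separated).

Occurrence 1 (position 1): no conditioning environment matches → elsewhere allophone [b].
Occurrence 2 (position 5): between a vowel and a following unstressed vowel → [b̚].

[b], [b̚]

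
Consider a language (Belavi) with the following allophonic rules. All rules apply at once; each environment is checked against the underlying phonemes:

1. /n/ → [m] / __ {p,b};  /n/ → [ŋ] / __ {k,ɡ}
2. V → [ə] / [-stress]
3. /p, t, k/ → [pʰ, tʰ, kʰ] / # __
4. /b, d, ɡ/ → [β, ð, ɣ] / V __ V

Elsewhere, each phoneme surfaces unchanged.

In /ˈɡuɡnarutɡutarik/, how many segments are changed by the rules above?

Segments that undergo a rule: /a/ → [ə] (rule 2); /u/ → [ə] (rule 2); /u/ → [ə] (rule 2); /a/ → [ə] (rule 2); /i/ → [ə] (rule 2).
All other segments surface unchanged.

5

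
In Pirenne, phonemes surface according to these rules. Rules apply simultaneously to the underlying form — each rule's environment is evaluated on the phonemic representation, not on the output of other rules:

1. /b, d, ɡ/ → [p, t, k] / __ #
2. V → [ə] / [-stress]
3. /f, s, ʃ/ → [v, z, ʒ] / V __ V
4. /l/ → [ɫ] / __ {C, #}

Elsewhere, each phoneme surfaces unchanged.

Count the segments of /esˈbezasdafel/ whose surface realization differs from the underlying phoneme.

6

Segments that undergo a rule: /e/ → [ə] (rule 2); /a/ → [ə] (rule 2); /a/ → [ə] (rule 2); /f/ → [v] (rule 3); /e/ → [ə] (rule 2); /l/ → [ɫ] (rule 4).
All other segments surface unchanged.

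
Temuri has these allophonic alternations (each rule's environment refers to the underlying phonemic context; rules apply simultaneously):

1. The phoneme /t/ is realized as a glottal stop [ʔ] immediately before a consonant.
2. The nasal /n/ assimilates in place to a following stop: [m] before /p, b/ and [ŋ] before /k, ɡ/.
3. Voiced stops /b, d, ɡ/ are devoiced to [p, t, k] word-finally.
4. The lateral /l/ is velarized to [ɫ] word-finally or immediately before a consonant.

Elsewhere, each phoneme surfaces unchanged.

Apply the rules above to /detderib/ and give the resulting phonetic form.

[deʔderip]

/d/ (word-initial) is in the target of rule 3 but the environment (word-finally) is not met → [d].
/e/ (between /d/ and /t/): no rule targets it → [e].
Rule 1 applies to /t/ (between /e/ and /d/: immediately before a consonant) → [ʔ].
/d/ (between /t/ and /e/) fails the environment for rule 3, so it stays [d].
/e/ (between /d/ and /r/): no rule targets it → [e].
/r/ (between /e/ and /i/): no rule targets it → [r].
/i/ (between /r/ and /b/) is unaffected → [i].
Rule 3 applies to /b/ (word-final: word-finally) → [p].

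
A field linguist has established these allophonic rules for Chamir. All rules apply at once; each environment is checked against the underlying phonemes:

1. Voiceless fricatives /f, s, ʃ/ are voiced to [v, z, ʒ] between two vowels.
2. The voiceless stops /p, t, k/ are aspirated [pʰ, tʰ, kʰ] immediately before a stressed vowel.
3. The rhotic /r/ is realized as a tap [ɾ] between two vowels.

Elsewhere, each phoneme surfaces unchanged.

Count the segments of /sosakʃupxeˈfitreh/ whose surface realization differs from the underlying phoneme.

2

Segments that undergo a rule: /s/ → [z] (rule 1); /f/ → [v] (rule 1).
All other segments surface unchanged.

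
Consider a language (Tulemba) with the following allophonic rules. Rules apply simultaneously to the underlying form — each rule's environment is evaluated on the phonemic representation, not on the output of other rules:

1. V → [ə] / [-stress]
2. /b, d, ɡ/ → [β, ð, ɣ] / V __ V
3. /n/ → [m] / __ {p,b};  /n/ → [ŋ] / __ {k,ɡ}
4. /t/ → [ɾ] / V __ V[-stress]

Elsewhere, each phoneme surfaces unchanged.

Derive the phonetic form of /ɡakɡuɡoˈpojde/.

[ɡəkɡəɣəˈpojdə]

/ɡ/ (word-initial) fails the environment for rule 2, so it stays [ɡ].
Rule 1 applies to /a/ (between /ɡ/ and /k/: in an unstressed syllable) → [ə].
/ɡ/ — between /k/ and /u/; rule 2 does not apply here → [ɡ].
/u/ (between /ɡ/ and /ɡ/): in an unstressed syllable, so rule 1 applies → [ə].
Rule 2 applies to /ɡ/ (between /u/ and /o/: between two vowels) → [ɣ].
/o/ (between /ɡ/ and /p/): in an unstressed syllable, so rule 1 applies → [ə].
/o/ (between /p/ and /j/) fails the environment for rule 1, so it stays [o].
/d/ — between /j/ and /e/; rule 2 does not apply here → [d].
/e/ — word-final, in an unstressed syllable — surfaces as [ə] (rule 1).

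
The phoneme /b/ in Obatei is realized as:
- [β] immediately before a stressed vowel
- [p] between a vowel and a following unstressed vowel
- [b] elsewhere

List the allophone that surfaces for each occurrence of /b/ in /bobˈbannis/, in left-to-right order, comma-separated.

Occurrence 1 (position 1): no conditioning environment matches → elsewhere allophone [b].
Occurrence 2 (position 3): no conditioning environment matches → elsewhere allophone [b].
Occurrence 3 (position 4): immediately before a stressed vowel → [β].

[b], [b], [β]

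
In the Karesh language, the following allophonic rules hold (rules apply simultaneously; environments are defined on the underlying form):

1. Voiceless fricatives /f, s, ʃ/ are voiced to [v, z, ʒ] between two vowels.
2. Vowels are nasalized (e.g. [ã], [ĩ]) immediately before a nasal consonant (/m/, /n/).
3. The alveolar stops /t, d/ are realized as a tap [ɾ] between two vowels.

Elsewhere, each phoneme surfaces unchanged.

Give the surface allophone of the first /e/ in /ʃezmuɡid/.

[e]

/e/ (between /ʃ/ and /z/): rule 2 targets it, but not before a nasal consonant → unchanged [e].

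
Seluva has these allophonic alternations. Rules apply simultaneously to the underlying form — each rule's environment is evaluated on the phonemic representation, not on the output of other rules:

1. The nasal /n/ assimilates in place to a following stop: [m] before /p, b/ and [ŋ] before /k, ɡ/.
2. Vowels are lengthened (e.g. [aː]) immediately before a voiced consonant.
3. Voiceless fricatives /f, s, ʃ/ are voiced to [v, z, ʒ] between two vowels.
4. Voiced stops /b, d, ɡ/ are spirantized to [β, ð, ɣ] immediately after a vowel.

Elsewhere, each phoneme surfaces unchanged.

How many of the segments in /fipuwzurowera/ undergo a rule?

4

Segments that undergo a rule: /u/ → [uː] (rule 2); /u/ → [uː] (rule 2); /o/ → [oː] (rule 2); /e/ → [eː] (rule 2).
All other segments surface unchanged.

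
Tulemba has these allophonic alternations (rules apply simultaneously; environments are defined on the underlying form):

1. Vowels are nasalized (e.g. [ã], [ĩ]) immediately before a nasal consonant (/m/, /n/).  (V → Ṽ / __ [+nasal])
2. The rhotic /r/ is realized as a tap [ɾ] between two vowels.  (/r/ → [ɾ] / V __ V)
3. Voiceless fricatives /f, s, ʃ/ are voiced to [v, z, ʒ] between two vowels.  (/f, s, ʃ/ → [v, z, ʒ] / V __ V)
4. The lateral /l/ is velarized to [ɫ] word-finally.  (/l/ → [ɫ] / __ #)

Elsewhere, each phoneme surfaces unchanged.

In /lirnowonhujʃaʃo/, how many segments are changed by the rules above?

Segments that undergo a rule: /o/ → [õ] (rule 1); /ʃ/ → [ʒ] (rule 3).
All other segments surface unchanged.

2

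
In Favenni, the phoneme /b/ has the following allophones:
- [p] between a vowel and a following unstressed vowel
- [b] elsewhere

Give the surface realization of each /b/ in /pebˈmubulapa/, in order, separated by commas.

[b], [p]

Occurrence 1 (position 3): no conditioning environment matches → elsewhere allophone [b].
Occurrence 2 (position 6): between a vowel and a following unstressed vowel → [p].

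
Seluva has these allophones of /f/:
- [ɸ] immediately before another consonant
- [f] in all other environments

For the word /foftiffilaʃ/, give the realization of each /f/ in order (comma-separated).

Occurrence 1 (position 1): no conditioning environment matches → elsewhere allophone [f].
Occurrence 2 (position 3): immediately before another consonant → [ɸ].
Occurrence 3 (position 6): immediately before another consonant → [ɸ].
Occurrence 4 (position 7): no conditioning environment matches → elsewhere allophone [f].

[f], [ɸ], [ɸ], [f]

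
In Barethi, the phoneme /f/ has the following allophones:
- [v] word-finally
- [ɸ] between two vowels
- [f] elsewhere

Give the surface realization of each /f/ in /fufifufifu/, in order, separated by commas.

[f], [ɸ], [ɸ], [ɸ], [ɸ]

Occurrence 1 (position 1): no conditioning environment matches → elsewhere allophone [f].
Occurrence 2 (position 3): between two vowels → [ɸ].
Occurrence 3 (position 5): between two vowels → [ɸ].
Occurrence 4 (position 7): between two vowels → [ɸ].
Occurrence 5 (position 9): between two vowels → [ɸ].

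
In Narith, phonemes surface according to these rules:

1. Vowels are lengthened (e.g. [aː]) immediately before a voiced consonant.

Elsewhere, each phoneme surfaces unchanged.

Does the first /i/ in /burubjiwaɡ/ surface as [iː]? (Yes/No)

/i/ — between /j/ and /w/, before a voiced consonant — surfaces as [iː] (rule 1).
The actual realization is [iː], which matches [iː].

Yes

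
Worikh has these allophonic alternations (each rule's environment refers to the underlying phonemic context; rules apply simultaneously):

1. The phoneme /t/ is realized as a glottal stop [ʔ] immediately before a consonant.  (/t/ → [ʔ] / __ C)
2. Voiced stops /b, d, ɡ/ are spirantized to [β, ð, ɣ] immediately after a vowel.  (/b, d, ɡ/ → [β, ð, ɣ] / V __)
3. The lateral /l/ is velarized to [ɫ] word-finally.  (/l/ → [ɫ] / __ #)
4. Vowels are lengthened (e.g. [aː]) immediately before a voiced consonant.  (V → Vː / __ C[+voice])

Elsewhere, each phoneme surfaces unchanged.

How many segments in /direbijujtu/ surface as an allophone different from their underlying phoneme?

5

Segments that undergo a rule: /i/ → [iː] (rule 4); /e/ → [eː] (rule 4); /b/ → [β] (rule 2); /i/ → [iː] (rule 4); /u/ → [uː] (rule 4).
All other segments surface unchanged.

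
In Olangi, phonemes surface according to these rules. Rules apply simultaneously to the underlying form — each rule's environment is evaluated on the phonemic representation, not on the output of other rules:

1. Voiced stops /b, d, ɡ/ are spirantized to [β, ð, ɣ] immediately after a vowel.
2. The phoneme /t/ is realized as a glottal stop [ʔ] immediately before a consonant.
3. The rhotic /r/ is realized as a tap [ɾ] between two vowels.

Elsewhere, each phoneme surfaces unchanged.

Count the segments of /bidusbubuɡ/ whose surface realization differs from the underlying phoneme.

3

Segments that undergo a rule: /d/ → [ð] (rule 1); /b/ → [β] (rule 1); /ɡ/ → [ɣ] (rule 1).
All other segments surface unchanged.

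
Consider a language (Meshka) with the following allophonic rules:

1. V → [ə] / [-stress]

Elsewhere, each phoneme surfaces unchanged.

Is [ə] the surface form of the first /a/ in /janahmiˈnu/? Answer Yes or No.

/a/ meets the environment for rule 1 (in an unstressed syllable) → [ə].
The actual realization is [ə], which matches [ə].

Yes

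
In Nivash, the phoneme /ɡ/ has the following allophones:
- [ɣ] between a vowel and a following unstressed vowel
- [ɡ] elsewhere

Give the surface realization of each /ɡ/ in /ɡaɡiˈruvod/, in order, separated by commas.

[ɡ], [ɣ]

Occurrence 1 (position 1): no conditioning environment matches → elsewhere allophone [ɡ].
Occurrence 2 (position 3): between a vowel and a following unstressed vowel → [ɣ].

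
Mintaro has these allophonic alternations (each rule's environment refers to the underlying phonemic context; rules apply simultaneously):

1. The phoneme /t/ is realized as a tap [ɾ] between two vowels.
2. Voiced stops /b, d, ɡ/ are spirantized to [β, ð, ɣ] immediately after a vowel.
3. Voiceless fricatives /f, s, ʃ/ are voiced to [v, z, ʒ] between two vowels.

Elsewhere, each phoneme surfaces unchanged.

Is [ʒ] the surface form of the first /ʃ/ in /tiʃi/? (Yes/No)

/ʃ/ meets the environment for rule 3 (between two vowels) → [ʒ].
The actual realization is [ʒ], which matches [ʒ].

Yes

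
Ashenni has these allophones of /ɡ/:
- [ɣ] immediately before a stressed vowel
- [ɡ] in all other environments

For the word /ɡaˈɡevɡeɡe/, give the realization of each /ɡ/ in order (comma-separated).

Occurrence 1 (position 1): no conditioning environment matches → elsewhere allophone [ɡ].
Occurrence 2 (position 3): immediately before a stressed vowel → [ɣ].
Occurrence 3 (position 6): no conditioning environment matches → elsewhere allophone [ɡ].
Occurrence 4 (position 8): no conditioning environment matches → elsewhere allophone [ɡ].

[ɡ], [ɣ], [ɡ], [ɡ]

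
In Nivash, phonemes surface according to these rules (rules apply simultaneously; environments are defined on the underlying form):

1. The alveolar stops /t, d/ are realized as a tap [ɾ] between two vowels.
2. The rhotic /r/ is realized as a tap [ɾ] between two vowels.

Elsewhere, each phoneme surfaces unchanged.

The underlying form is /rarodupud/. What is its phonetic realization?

[raɾoɾupud]

/r/ (word-initial): rule 2 targets it, but not between two vowels → unchanged [r].
/a/ (between /r/ and /r/): no rule targets it → [a].
/r/ (between /a/ and /o/): between two vowels, so rule 2 applies → [ɾ].
/o/ (between /r/ and /d/) is unaffected → [o].
/d/ (between /o/ and /u/): between two vowels, so rule 1 applies → [ɾ].
/u/ stays [u].
/p/ (between /u/ and /u/): no rule targets it → [p].
/u/ stays [u].
/d/ (word-final) fails the environment for rule 1, so it stays [d].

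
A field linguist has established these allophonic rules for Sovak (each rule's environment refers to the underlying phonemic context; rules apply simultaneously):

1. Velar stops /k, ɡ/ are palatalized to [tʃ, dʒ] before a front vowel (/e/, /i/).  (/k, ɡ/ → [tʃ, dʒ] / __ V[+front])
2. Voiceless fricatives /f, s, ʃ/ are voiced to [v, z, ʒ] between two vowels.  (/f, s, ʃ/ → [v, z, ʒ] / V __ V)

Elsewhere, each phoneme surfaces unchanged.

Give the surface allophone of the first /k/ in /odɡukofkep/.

[k]

/k/ — between /u/ and /o/; rule 1 does not apply here → [k].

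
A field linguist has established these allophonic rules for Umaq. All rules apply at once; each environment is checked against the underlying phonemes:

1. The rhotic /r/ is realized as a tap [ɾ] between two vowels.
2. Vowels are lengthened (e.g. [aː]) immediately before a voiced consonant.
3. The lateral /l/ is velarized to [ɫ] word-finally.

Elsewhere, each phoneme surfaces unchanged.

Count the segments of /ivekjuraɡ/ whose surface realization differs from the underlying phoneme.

4

Segments that undergo a rule: /i/ → [iː] (rule 2); /u/ → [uː] (rule 2); /r/ → [ɾ] (rule 1); /a/ → [aː] (rule 2).
All other segments surface unchanged.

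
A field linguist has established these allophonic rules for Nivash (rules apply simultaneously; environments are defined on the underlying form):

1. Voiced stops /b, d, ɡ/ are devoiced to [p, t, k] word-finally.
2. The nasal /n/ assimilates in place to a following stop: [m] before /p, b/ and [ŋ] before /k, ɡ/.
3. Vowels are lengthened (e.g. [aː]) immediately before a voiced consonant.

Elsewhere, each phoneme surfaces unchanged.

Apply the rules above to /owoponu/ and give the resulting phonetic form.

[oːwopoːnu]

/o/ — word-initial, before a voiced consonant — surfaces as [oː] (rule 3).
/w/ (between /o/ and /o/): no rule targets it → [w].
/o/ (between /w/ and /p/) is in the target of rule 3 but the environment (before a voiced consonant) is not met → [o].
/p/ — not in any rule's target class → [p].
/o/ (between /p/ and /n/) occurs before a voiced consonant → [oː] by rule 3.
/n/ (between /o/ and /u/) fails the environment for rule 2, so it stays [n].
/u/ — word-final; rule 3 does not apply here → [u].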